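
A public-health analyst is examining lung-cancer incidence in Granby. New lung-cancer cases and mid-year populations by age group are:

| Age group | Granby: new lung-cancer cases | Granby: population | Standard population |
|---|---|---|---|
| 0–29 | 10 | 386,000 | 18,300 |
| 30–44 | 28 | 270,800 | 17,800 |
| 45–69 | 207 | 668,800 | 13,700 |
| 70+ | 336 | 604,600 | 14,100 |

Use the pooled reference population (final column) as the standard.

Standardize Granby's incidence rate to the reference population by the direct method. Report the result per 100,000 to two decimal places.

Age-specific rates per 100,000 for Granby: 2.59, 10.34, 30.95, 55.57.
Standard total = 63,900; weights = 0.2864, 0.2786, 0.2144, 0.2207.
Standardized rate: 0.2864×2.59 + 0.2786×10.34 + 0.2144×30.95 + 0.2207×55.57 = 22.5208 per 100,000.

22.52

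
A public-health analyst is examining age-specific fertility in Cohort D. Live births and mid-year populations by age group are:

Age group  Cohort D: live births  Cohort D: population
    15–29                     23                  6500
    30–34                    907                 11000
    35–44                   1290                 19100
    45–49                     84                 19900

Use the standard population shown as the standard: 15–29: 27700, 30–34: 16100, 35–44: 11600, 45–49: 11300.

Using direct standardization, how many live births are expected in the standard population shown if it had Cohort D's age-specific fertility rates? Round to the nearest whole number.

2257

Age-specific rates per 1000 for Cohort D: 3.538, 82.455, 67.539, 4.221.
Expected live births = Σ (standard pop × age-specific rate ÷ 1000)
= 27700×3.538/1000 + 16100×82.455/1000 + 11600×67.539/1000 + 11300×4.221/1000
= 98.02 + 1327.52 + 783.46 + 47.70 = 2256.69.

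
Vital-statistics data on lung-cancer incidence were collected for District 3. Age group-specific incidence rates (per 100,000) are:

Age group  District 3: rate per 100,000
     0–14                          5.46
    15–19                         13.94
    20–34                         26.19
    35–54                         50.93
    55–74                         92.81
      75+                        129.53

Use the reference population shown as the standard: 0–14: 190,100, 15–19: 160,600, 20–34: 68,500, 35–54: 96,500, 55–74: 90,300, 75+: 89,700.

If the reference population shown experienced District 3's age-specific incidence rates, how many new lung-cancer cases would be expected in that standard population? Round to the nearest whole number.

Expected new lung-cancer cases = Σ (standard pop × age-specific rate ÷ 100,000)
= 190,100×5.46/100,000 + 160,600×13.94/100,000 + 68,500×26.19/100,000 + 96,500×50.93/100,000 + 90,300×92.81/100,000 + 89,700×129.53/100,000
= 10.38 + 22.39 + 17.94 + 49.15 + 83.81 + 116.19 = 299.85.

300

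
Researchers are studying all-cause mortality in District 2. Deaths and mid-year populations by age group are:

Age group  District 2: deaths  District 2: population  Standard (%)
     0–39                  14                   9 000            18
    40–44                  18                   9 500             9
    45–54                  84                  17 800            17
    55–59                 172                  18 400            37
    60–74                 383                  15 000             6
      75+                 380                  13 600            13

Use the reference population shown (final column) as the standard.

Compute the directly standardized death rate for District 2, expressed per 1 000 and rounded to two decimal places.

9.88

Age-specific rates per 1 000 for District 2: 1.556, 1.895, 4.719, 9.348, 25.533, 27.941.
Standard weights: 0.18, 0.09, 0.17, 0.37, 0.06, 0.13.
Standardized rate: 0.1800×1.556 + 0.0900×1.895 + 0.1700×4.719 + 0.3700×9.348 + 0.0600×25.533 + 0.1300×27.941 = 9.8758 per 1 000.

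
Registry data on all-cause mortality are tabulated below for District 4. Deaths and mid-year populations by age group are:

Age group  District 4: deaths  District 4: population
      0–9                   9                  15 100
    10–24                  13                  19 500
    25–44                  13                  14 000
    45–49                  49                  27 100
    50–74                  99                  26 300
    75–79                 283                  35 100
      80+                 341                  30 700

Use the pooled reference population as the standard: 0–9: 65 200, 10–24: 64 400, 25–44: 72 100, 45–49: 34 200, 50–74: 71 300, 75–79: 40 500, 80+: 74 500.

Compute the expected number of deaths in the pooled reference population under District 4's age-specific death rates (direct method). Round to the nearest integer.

Age-specific rates per 1 000 for District 4: 0.596, 0.667, 0.929, 1.808, 3.764, 8.063, 11.107.
Expected deaths = Σ (standard pop × age-specific rate ÷ 1 000)
= 65 200×0.596/1 000 + 64 400×0.667/1 000 + 72 100×0.929/1 000 + 34 200×1.808/1 000 + 71 300×3.764/1 000 + 40 500×8.063/1 000 + 74 500×11.107/1 000
= 38.86 + 42.93 + 66.95 + 61.84 + 268.39 + 326.54 + 827.51 = 1633.02.

1633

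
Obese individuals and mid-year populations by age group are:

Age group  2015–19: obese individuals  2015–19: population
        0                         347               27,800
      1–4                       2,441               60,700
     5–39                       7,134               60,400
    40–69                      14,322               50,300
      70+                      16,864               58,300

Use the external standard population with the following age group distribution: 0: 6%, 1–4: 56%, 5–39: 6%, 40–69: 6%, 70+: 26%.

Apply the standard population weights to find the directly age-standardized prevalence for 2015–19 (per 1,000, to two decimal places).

122.65

Age-specific rates per 1,000 for 2015–19: 12.482, 40.214, 118.113, 284.732, 289.262.
Standard weights: 0.06, 0.56, 0.06, 0.06, 0.26.
Standardized rate: 0.0600×12.482 + 0.5600×40.214 + 0.0600×118.113 + 0.0600×284.732 + 0.2600×289.262 = 122.6477 per 1,000.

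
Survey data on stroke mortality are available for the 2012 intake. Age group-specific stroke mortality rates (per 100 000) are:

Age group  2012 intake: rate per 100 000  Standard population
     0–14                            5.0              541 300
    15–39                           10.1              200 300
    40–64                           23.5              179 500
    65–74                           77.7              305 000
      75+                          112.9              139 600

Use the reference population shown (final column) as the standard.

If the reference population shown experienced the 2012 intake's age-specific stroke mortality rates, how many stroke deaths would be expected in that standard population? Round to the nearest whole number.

Expected stroke deaths = Σ (standard pop × age-specific rate ÷ 100 000)
= 541 300×5.0/100 000 + 200 300×10.1/100 000 + 179 500×23.5/100 000 + 305 000×77.7/100 000 + 139 600×112.9/100 000
= 27.07 + 20.23 + 42.18 + 236.99 + 157.61 = 484.07.

484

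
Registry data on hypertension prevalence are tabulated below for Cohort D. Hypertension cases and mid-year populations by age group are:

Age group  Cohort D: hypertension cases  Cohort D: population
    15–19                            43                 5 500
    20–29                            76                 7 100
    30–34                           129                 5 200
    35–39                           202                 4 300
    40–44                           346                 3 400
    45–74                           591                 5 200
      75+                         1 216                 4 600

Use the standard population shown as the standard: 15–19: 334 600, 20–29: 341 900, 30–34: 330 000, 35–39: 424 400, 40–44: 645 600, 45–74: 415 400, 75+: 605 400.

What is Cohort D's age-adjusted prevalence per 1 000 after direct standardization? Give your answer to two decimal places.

Age-specific rates per 1 000 for Cohort D: 7.818, 10.704, 24.808, 46.977, 101.765, 113.654, 264.348.
Standard total = 3 097 300; weights = 0.1080, 0.1104, 0.1065, 0.1370, 0.2084, 0.1341, 0.1955.
Standardized rate: 0.1080×7.818 + 0.1104×10.704 + 0.1065×24.808 + 0.1370×46.977 + 0.2084×101.765 + 0.1341×113.654 + 0.1955×264.348 = 99.2305 per 1 000.

99.23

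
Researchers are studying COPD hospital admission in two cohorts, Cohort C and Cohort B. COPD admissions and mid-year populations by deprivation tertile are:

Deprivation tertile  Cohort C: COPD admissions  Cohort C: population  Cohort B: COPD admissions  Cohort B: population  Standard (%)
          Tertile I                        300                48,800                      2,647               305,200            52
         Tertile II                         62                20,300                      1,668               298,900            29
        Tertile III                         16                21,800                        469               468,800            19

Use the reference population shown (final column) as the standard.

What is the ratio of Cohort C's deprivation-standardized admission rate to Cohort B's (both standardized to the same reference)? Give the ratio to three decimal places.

0.668

Deprivation-specific rates per 10,000 for Cohort C: 61.48, 30.54, 7.34.
For Cohort B: 86.73, 55.80, 10.00.
Standard weights: 0.52, 0.29, 0.19.
Cohort C: 0.5200×61.48 + 0.2900×30.54 + 0.1900×7.34 = 42.2189 per 10,000.
Cohort B: 0.5200×86.73 + 0.2900×55.80 + 0.1900×10.00 = 63.1838 per 10,000.
Ratio = 42.2189 ÷ 63.1838 = 0.66819.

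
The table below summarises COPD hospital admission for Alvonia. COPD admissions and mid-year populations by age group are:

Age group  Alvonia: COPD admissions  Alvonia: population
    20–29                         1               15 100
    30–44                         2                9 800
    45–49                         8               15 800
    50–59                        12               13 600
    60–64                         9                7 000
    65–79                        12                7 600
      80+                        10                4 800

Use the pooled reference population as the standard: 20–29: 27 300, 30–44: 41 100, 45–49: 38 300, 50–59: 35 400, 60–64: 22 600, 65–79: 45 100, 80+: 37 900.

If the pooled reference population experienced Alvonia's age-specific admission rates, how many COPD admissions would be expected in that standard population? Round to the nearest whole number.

Age-specific rates per 10 000 for Alvonia: 0.66, 2.04, 5.06, 8.82, 12.86, 15.79, 20.83.
Expected COPD admissions = Σ (standard pop × age-specific rate ÷ 10 000)
= 27 300×0.66/10 000 + 41 100×2.04/10 000 + 38 300×5.06/10 000 + 35 400×8.82/10 000 + 22 600×12.86/10 000 + 45 100×15.79/10 000 + 37 900×20.83/10 000
= 1.81 + 8.39 + 19.39 + 31.24 + 29.06 + 71.21 + 78.96 = 240.05.

240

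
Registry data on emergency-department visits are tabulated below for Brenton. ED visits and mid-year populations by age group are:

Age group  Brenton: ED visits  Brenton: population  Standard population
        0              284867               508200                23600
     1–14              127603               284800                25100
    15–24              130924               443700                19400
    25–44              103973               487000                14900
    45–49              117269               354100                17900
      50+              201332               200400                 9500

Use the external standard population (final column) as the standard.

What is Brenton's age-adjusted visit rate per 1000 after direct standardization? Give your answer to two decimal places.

Age-specific rates per 1000 for Brenton: 560.541, 448.044, 295.073, 213.497, 331.175, 1004.651.
Standard total = 110400; weights = 0.2138, 0.2274, 0.1757, 0.1350, 0.1621, 0.0861.
Standardized rate: 0.2138×560.541 + 0.2274×448.044 + 0.1757×295.073 + 0.1350×213.497 + 0.1621×331.175 + 0.0861×1004.651 = 442.5038 per 1000.

442.50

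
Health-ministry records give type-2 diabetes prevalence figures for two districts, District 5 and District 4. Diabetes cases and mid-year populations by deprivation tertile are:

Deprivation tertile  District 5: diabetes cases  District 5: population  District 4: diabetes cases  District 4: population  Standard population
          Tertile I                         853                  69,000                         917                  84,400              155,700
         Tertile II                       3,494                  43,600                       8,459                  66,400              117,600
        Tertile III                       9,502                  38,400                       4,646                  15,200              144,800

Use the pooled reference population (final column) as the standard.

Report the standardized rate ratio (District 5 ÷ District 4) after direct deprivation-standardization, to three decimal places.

0.774

Deprivation-specific rates per 1,000 for District 5: 12.362, 80.138, 247.448.
For District 4: 10.865, 127.395, 305.658.
Standard total = 418,100; weights = 0.3724, 0.2813, 0.3463.
District 5: 0.3724×12.362 + 0.2813×80.138 + 0.3463×247.448 = 112.8425 per 1,000.
District 4: 0.3724×10.865 + 0.2813×127.395 + 0.3463×305.658 = 145.7367 per 1,000.
Ratio = 112.8425 ÷ 145.7367 = 0.77429.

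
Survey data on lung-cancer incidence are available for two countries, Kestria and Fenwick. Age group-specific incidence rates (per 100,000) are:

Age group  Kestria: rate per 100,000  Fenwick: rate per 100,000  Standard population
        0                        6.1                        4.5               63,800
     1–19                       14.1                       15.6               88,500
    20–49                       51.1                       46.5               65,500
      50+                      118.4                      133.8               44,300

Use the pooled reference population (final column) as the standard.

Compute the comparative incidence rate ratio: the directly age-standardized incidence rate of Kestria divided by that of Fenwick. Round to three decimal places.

Standard total = 262,100; weights = 0.2434, 0.3377, 0.2499, 0.1690.
Kestria: 0.2434×6.1 + 0.3377×14.1 + 0.2499×51.1 + 0.1690×118.4 = 39.0279 per 100,000.
Fenwick: 0.2434×4.5 + 0.3377×15.6 + 0.2499×46.5 + 0.1690×133.8 = 40.5982 per 100,000.
Ratio = 39.0279 ÷ 40.5982 = 0.96132.

0.961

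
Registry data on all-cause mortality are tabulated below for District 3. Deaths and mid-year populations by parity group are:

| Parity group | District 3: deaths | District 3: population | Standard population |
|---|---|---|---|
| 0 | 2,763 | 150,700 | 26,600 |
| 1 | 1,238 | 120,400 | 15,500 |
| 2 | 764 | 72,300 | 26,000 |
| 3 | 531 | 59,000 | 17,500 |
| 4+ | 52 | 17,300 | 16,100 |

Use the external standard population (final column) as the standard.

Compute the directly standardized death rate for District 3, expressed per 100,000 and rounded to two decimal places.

Parity-specific rates per 100,000 for District 3: 1833.44, 1028.24, 1056.71, 900.00, 300.58.
Standard total = 101,700; weights = 0.2616, 0.1524, 0.2557, 0.1721, 0.1583.
Standardized rate: 0.2616×1833.44 + 0.1524×1028.24 + 0.2557×1056.71 + 0.1721×900.00 + 0.1583×300.58 = 1108.8597 per 100,000.

1108.86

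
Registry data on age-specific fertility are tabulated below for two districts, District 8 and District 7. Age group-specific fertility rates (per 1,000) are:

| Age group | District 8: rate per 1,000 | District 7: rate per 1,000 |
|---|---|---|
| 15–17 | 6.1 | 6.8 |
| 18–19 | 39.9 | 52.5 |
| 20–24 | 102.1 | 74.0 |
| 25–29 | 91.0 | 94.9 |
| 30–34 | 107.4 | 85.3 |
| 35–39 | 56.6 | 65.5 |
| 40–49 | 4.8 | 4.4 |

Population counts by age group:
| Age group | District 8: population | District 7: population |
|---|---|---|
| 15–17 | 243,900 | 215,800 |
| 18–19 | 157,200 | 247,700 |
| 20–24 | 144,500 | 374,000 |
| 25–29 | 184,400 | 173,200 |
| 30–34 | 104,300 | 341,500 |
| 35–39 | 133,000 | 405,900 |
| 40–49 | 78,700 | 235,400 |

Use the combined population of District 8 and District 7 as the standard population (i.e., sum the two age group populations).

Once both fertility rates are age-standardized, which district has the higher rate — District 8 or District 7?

Combined standard total = 3,039,500; weights = 0.1512, 0.1332, 0.1706, 0.1177, 0.1467, 0.1773, 0.1033.
District 8: 0.1512×6.1 + 0.1332×39.9 + 0.1706×102.1 + 0.1177×91.0 + 0.1467×107.4 + 0.1773×56.6 + 0.1033×4.8 = 60.6443 per 1,000.
District 7: 0.1512×6.8 + 0.1332×52.5 + 0.1706×74.0 + 0.1177×94.9 + 0.1467×85.3 + 0.1773×65.5 + 0.1033×4.4 = 56.3893 per 1,000.
The crude rates (55.83 vs 57.86) would put District 7 higher, but that reflects its age composition; once standardized to a common age structure, District 8 has the higher underlying rate.

District 8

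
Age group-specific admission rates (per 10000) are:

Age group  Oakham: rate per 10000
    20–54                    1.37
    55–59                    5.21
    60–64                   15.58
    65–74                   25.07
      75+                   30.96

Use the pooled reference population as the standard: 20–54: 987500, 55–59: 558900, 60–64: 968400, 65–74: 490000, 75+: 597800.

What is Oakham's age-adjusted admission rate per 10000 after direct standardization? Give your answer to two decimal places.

Standard total = 3602600; weights = 0.2741, 0.1551, 0.2688, 0.1360, 0.1659.
Standardized rate: 0.2741×1.37 + 0.1551×5.21 + 0.2688×15.58 + 0.1360×25.07 + 0.1659×30.96 = 13.9190 per 10000.

13.92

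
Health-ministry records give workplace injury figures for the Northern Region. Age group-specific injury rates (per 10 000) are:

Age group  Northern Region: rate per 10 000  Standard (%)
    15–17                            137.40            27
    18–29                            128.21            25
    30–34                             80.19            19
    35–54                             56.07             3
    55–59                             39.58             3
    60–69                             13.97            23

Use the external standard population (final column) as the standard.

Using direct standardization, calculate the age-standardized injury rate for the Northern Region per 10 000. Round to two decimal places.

90.47

Standard weights: 0.27, 0.25, 0.19, 0.03, 0.03, 0.23.
Standardized rate: 0.2700×137.40 + 0.2500×128.21 + 0.1900×80.19 + 0.0300×56.07 + 0.0300×39.58 + 0.2300×13.97 = 90.4692 per 10 000.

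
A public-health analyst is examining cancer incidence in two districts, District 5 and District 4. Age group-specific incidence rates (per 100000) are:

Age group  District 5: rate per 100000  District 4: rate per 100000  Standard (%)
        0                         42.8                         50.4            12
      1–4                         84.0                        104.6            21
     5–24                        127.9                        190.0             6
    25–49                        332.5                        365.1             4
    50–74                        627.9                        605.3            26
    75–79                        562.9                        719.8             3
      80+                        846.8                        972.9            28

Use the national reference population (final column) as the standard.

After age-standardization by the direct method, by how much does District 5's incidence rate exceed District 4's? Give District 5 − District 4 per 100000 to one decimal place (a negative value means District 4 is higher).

Standard weights: 0.12, 0.21, 0.06, 0.04, 0.26, 0.03, 0.28.
District 5: 0.1200×42.8 + 0.2100×84.0 + 0.0600×127.9 + 0.0400×332.5 + 0.2600×627.9 + 0.0300×562.9 + 0.2800×846.8 = 460.9950 per 100000.
District 4: 0.1200×50.4 + 0.2100×104.6 + 0.0600×190.0 + 0.0400×365.1 + 0.2600×605.3 + 0.0300×719.8 + 0.2800×972.9 = 505.4020 per 100000.
Difference = 460.9950 − 505.4020 = -44.4070.

-44.4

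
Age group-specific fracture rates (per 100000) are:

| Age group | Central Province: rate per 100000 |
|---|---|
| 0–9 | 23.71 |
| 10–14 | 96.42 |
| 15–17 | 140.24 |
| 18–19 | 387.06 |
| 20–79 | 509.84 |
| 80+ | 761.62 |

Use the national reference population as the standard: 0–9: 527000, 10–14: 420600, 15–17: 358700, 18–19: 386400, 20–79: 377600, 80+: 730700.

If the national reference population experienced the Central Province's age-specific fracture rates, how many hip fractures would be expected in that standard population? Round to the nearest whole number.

10019

Expected hip fractures = Σ (standard pop × age-specific rate ÷ 100000)
= 527000×23.71/100000 + 420600×96.42/100000 + 358700×140.24/100000 + 386400×387.06/100000 + 377600×509.84/100000 + 730700×761.62/100000
= 124.95 + 405.54 + 503.04 + 1495.60 + 1925.16 + 5565.16 = 10019.45.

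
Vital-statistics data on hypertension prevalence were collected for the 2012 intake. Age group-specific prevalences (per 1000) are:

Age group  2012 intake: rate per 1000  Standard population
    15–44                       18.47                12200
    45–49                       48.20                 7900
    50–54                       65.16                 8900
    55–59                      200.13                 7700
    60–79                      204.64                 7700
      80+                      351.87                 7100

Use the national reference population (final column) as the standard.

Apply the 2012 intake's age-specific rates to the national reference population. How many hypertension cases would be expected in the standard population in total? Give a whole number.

Expected hypertension cases = Σ (standard pop × age-specific rate ÷ 1000)
= 12200×18.47/1000 + 7900×48.20/1000 + 8900×65.16/1000 + 7700×200.13/1000 + 7700×204.64/1000 + 7100×351.87/1000
= 225.33 + 380.78 + 579.92 + 1541.00 + 1575.73 + 2498.28 = 6801.04.

6801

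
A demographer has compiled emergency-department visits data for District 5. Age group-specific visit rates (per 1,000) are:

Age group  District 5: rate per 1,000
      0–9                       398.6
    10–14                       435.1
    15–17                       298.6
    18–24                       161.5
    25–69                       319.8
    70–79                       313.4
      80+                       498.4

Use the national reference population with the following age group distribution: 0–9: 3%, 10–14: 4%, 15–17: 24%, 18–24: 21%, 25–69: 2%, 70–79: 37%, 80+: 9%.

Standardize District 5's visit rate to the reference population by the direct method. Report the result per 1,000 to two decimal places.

Standard weights: 0.03, 0.04, 0.24, 0.21, 0.02, 0.37, 0.09.
Standardized rate: 0.0300×398.6 + 0.0400×435.1 + 0.2400×298.6 + 0.2100×161.5 + 0.0200×319.8 + 0.3700×313.4 + 0.0900×498.4 = 302.1510 per 1,000.

302.15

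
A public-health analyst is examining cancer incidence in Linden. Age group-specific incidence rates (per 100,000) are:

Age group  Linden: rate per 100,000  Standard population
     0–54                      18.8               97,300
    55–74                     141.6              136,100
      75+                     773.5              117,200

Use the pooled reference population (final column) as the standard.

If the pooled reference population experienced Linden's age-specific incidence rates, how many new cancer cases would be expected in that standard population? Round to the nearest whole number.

1118

Expected new cancer cases = Σ (standard pop × age-specific rate ÷ 100,000)
= 97,300×18.8/100,000 + 136,100×141.6/100,000 + 117,200×773.5/100,000
= 18.29 + 192.72 + 906.54 = 1117.55.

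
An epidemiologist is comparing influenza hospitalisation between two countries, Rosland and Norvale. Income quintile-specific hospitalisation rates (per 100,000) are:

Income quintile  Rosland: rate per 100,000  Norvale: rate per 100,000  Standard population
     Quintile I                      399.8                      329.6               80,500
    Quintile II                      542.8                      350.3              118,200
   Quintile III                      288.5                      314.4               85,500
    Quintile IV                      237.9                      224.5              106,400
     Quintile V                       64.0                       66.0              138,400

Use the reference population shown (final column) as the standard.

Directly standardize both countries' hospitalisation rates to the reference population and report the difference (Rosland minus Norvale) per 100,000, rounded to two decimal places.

Standard total = 529,000; weights = 0.1522, 0.2234, 0.1616, 0.2011, 0.2616.
Rosland: 0.1522×399.8 + 0.2234×542.8 + 0.1616×288.5 + 0.2011×237.9 + 0.2616×64.0 = 293.3455 per 100,000.
Norvale: 0.1522×329.6 + 0.2234×350.3 + 0.1616×314.4 + 0.2011×224.5 + 0.2616×66.0 = 241.6648 per 100,000.
Difference = 293.3455 − 241.6648 = 51.6807.

51.68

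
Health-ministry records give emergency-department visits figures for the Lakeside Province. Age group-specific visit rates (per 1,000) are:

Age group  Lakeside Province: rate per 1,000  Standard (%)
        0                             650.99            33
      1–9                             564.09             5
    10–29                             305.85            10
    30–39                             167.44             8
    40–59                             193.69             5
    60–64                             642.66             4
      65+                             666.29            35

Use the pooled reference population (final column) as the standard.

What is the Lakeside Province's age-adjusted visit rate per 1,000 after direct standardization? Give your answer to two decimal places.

Standard weights: 0.33, 0.05, 0.10, 0.08, 0.05, 0.04, 0.35.
Standardized rate: 0.3300×650.99 + 0.0500×564.09 + 0.1000×305.85 + 0.0800×167.44 + 0.0500×193.69 + 0.0400×642.66 + 0.3500×666.29 = 555.6038 per 1,000.

555.60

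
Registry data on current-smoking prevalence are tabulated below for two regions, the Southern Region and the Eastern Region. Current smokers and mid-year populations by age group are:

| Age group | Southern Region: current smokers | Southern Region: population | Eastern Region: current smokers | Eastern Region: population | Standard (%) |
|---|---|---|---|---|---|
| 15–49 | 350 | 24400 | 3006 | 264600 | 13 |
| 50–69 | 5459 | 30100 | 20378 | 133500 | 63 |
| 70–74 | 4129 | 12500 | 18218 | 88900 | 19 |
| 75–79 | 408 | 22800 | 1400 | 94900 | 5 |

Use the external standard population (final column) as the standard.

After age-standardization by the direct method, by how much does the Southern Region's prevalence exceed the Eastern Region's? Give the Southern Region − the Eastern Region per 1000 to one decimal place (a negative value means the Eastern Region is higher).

Age-specific rates per 1000 for the Southern Region: 14.344, 181.362, 330.320, 17.895.
For the Eastern Region: 11.361, 152.644, 204.927, 14.752.
Standard weights: 0.13, 0.63, 0.19, 0.05.
The Southern Region: 0.1300×14.344 + 0.6300×181.362 + 0.1900×330.320 + 0.0500×17.895 = 179.7784 per 1000.
The Eastern Region: 0.1300×11.361 + 0.6300×152.644 + 0.1900×204.927 + 0.0500×14.752 = 137.3164 per 1000.
Difference = 179.7784 − 137.3164 = 42.4620.

42.5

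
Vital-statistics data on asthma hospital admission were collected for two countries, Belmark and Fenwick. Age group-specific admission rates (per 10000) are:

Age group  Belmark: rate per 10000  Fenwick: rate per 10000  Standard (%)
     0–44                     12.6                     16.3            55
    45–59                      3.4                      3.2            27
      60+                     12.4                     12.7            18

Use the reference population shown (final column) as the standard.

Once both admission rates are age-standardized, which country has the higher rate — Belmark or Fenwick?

Standard weights: 0.55, 0.27, 0.18.
Belmark: 0.5500×12.6 + 0.2700×3.4 + 0.1800×12.4 = 10.0800 per 10000.
Fenwick: 0.5500×16.3 + 0.2700×3.2 + 0.1800×12.7 = 12.1150 per 10000.

Fenwick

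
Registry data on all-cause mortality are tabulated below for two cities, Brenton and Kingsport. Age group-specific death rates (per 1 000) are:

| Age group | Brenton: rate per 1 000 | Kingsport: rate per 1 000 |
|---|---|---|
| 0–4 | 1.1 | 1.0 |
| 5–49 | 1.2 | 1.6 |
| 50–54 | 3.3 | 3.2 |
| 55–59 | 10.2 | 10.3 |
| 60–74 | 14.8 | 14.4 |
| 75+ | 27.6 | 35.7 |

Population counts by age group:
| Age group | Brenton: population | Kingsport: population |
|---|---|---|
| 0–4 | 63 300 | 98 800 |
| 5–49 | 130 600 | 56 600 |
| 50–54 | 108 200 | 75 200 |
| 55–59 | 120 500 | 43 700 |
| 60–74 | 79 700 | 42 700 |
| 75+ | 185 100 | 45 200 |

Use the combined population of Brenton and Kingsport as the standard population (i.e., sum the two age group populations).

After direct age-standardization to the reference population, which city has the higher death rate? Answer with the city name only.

Kingsport

Combined standard total = 1 049 600; weights = 0.1544, 0.1784, 0.1747, 0.1564, 0.1166, 0.2194.
Brenton: 0.1544×1.1 + 0.1784×1.2 + 0.1747×3.3 + 0.1564×10.2 + 0.1166×14.8 + 0.2194×27.6 = 10.3380 per 1 000.
Kingsport: 0.1544×1.0 + 0.1784×1.6 + 0.1747×3.2 + 0.1564×10.3 + 0.1166×14.4 + 0.2194×35.7 = 12.1227 per 1 000.
The crude rates (11.78 vs 8.58) would put Brenton higher, but that reflects its age composition; once standardized to a common age structure, Kingsport has the higher underlying rate.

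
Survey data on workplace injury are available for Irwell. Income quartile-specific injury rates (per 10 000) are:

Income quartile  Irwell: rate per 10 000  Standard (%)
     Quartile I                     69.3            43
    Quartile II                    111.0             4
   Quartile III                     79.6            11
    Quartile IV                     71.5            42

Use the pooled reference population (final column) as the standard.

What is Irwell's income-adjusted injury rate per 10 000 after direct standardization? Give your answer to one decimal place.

73.0

Standard weights: 0.43, 0.04, 0.11, 0.42.
Standardized rate: 0.4300×69.3 + 0.0400×111.0 + 0.1100×79.6 + 0.4200×71.5 = 73.0250 per 10 000.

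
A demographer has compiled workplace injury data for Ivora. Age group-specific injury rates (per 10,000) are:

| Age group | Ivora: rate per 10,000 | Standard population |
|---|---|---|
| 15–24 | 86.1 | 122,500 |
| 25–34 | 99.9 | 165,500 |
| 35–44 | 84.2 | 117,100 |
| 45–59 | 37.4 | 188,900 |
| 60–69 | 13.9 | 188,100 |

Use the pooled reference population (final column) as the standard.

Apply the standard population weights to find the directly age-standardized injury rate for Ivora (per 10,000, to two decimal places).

Standard total = 782,100; weights = 0.1566, 0.2116, 0.1497, 0.2415, 0.2405.
Standardized rate: 0.1566×86.1 + 0.2116×99.9 + 0.1497×84.2 + 0.2415×37.4 + 0.2405×13.9 = 59.6087 per 10,000.

59.61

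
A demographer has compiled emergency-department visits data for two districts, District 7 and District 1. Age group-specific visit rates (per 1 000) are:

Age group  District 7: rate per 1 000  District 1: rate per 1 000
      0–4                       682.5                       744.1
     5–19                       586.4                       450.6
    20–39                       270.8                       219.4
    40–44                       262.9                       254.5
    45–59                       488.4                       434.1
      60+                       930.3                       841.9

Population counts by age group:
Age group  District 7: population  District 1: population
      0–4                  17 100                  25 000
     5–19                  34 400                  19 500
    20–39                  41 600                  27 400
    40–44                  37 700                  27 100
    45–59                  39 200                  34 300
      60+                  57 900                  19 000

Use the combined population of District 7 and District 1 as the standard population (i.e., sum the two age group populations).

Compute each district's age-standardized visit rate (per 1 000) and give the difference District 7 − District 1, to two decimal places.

Combined standard total = 380 200; weights = 0.1107, 0.1418, 0.1815, 0.1704, 0.1933, 0.2023.
District 7: 0.1107×682.5 + 0.1418×586.4 + 0.1815×270.8 + 0.1704×262.9 + 0.1933×488.4 + 0.2023×930.3 = 535.2415 per 1 000.
District 1: 0.1107×744.1 + 0.1418×450.6 + 0.1815×219.4 + 0.1704×254.5 + 0.1933×434.1 + 0.2023×841.9 = 483.6734 per 1 000.
Difference = 535.2415 − 483.6734 = 51.5681.

51.57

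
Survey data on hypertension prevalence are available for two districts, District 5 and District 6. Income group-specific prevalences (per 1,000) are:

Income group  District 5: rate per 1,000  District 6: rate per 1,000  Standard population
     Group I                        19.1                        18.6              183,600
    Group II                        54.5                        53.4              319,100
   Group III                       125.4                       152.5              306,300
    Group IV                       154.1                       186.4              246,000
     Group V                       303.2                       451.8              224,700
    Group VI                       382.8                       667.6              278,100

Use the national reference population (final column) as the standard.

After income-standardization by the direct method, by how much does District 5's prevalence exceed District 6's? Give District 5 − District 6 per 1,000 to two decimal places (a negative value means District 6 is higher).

-82.42

Standard total = 1,557,800; weights = 0.1179, 0.2048, 0.1966, 0.1579, 0.1442, 0.1785.
District 5: 0.1179×19.1 + 0.2048×54.5 + 0.1966×125.4 + 0.1579×154.1 + 0.1442×303.2 + 0.1785×382.8 = 174.4781 per 1,000.
District 6: 0.1179×18.6 + 0.2048×53.4 + 0.1966×152.5 + 0.1579×186.4 + 0.1442×451.8 + 0.1785×667.6 = 256.9002 per 1,000.
Difference = 174.4781 − 256.9002 = -82.4220.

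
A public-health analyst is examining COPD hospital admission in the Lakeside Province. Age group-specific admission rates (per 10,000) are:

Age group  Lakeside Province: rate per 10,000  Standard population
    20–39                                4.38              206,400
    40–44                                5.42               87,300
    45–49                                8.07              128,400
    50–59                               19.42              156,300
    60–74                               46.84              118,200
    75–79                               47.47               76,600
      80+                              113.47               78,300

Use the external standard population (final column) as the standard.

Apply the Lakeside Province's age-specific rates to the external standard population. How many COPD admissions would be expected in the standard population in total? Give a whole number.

Expected COPD admissions = Σ (standard pop × age-specific rate ÷ 10,000)
= 206,400×4.38/10,000 + 87,300×5.42/10,000 + 128,400×8.07/10,000 + 156,300×19.42/10,000 + 118,200×46.84/10,000 + 76,600×47.47/10,000 + 78,300×113.47/10,000
= 90.40 + 47.32 + 103.62 + 303.53 + 553.65 + 363.62 + 888.47 = 2350.61.

2351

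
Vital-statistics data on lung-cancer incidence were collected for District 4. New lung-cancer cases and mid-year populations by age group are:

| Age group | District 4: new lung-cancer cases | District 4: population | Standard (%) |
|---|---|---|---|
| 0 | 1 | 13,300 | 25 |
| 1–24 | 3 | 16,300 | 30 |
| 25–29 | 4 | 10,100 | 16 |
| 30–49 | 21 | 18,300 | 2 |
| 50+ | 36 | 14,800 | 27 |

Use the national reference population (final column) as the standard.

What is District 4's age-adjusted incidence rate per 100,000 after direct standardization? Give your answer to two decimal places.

81.71

Age-specific rates per 100,000 for District 4: 7.52, 18.40, 39.60, 114.75, 243.24.
Standard weights: 0.25, 0.30, 0.16, 0.02, 0.27.
Standardized rate: 0.2500×7.52 + 0.3000×18.40 + 0.1600×39.60 + 0.0200×114.75 + 0.2700×243.24 = 81.7086 per 100,000.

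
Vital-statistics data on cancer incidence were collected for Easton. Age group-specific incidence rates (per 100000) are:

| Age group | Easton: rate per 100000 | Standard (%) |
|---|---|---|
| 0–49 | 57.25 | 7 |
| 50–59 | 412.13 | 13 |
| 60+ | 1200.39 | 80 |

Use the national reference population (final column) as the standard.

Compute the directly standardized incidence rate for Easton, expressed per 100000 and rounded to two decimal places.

Standard weights: 0.07, 0.13, 0.80.
Standardized rate: 0.0700×57.25 + 0.1300×412.13 + 0.8000×1200.39 = 1017.8964 per 100000.

1017.90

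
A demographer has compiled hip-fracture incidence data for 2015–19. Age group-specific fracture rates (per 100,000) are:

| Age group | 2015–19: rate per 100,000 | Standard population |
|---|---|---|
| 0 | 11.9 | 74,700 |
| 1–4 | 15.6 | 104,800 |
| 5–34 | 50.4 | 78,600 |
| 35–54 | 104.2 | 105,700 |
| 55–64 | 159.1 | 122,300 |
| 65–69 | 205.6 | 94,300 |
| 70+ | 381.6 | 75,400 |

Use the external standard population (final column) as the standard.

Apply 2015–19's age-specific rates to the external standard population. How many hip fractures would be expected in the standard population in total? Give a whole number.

Expected hip fractures = Σ (standard pop × age-specific rate ÷ 100,000)
= 74,700×11.9/100,000 + 104,800×15.6/100,000 + 78,600×50.4/100,000 + 105,700×104.2/100,000 + 122,300×159.1/100,000 + 94,300×205.6/100,000 + 75,400×381.6/100,000
= 8.89 + 16.35 + 39.61 + 110.14 + 194.58 + 193.88 + 287.73 = 851.18.

851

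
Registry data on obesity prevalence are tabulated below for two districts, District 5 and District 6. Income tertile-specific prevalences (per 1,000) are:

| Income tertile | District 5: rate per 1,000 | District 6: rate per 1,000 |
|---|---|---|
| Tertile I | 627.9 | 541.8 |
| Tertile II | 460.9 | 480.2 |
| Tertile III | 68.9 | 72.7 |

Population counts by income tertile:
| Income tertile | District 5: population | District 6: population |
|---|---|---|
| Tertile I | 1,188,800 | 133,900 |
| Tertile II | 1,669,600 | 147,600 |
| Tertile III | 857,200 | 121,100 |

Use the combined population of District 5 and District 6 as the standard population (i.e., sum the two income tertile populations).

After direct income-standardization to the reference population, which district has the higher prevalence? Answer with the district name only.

Combined standard total = 4,118,200; weights = 0.3212, 0.4413, 0.2376.
District 5: 0.3212×627.9 + 0.4413×460.9 + 0.2376×68.9 = 421.4161 per 1,000.
District 6: 0.3212×541.8 + 0.4413×480.2 + 0.2376×72.7 = 403.1812 per 1,000.

District 5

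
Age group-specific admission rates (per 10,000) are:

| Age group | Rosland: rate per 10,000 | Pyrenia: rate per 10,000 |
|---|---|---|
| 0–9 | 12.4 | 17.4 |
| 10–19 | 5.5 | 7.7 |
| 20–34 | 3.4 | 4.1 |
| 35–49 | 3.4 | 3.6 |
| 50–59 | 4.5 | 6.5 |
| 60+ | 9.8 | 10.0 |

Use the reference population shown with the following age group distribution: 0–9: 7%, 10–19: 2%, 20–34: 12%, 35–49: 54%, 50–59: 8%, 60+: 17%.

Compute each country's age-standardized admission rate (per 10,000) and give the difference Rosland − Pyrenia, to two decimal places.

-0.78

Standard weights: 0.07, 0.02, 0.12, 0.54, 0.08, 0.17.
Rosland: 0.0700×12.4 + 0.0200×5.5 + 0.1200×3.4 + 0.5400×3.4 + 0.0800×4.5 + 0.1700×9.8 = 5.2480 per 10,000.
Pyrenia: 0.0700×17.4 + 0.0200×7.7 + 0.1200×4.1 + 0.5400×3.6 + 0.0800×6.5 + 0.1700×10.0 = 6.0280 per 10,000.
Difference = 5.2480 − 6.0280 = -0.7800.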